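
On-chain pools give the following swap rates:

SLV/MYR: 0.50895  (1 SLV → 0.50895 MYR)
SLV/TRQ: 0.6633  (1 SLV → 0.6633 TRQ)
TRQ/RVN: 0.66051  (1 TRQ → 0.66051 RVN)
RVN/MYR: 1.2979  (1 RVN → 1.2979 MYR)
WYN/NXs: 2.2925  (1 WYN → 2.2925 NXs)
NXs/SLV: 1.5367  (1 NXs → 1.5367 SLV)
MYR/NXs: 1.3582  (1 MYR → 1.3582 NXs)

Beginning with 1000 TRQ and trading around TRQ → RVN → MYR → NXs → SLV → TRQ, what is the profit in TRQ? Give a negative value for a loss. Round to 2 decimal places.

1000 TRQ × 0.66051 = 660.51 RVN
660.51 RVN × 1.2979 = 857.275929 MYR
857.275929 MYR × 1.3582 = 1164.3521667678 NXs
1164.3521667678 NXs × 1.5367 = 1789.25997467207826 SLV
1789.25997467207826 SLV × 0.6633 = 1186.816141199989509858 TRQ
Net change: 1186.816141199989509858 − 1000 = 186.816141199989509858 TRQ

186.82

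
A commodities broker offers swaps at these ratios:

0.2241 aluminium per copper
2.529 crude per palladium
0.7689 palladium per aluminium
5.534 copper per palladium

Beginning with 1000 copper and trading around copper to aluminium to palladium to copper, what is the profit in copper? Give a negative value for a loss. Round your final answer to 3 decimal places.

-46.434

1000 copper × 0.2241 = 224.1 aluminium
224.1 aluminium × 0.7689 = 172.31049 palladium
172.31049 palladium × 5.534 = 953.56625166 copper
Net change: 953.56625166 − 1000 = -46.43374834 copper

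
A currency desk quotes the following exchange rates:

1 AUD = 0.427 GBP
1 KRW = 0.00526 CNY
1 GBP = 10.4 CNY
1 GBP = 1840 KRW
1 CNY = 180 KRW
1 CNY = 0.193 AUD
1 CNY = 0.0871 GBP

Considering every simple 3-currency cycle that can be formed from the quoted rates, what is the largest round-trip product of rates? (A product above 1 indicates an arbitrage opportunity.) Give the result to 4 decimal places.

AUD→GBP→CNY→AUD: 0.427 × 10.4 × 0.193 = 0.85707
KRW→CNY→GBP→KRW: 0.00526 × 0.0871 × 1840 = 0.84299
Maximum is AUD→GBP→CNY→AUD at 0.8571; no arbitrage — every cycle loses value.

0.8571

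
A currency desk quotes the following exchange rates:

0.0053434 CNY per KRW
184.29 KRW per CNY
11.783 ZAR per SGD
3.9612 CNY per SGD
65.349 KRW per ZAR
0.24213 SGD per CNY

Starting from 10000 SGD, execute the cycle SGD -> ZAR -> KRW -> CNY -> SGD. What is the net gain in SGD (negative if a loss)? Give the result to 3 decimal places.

10000 SGD × 11.783 = 117830 ZAR
117830 ZAR × 65.349 = 7700072.67 KRW
7700072.67 KRW × 0.0053434 = 41144.568304878 CNY
41144.568304878 CNY × 0.24213 = 9962.33432366011014 SGD
Net change: 9962.33432366011014 − 10000 = -37.66567633988986 SGD

-37.666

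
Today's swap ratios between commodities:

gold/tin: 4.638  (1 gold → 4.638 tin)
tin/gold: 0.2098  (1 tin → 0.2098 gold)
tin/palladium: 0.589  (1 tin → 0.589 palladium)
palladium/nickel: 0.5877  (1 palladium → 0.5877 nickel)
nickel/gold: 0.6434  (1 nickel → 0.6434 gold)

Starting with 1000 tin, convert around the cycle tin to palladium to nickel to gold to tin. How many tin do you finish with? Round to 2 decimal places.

1000 tin × 0.589 = 589 palladium
589 palladium × 0.5877 = 346.1553 nickel
346.1553 nickel × 0.6434 = 222.71632002 gold
222.71632002 gold × 4.638 = 1032.95829225276 tin

1032.96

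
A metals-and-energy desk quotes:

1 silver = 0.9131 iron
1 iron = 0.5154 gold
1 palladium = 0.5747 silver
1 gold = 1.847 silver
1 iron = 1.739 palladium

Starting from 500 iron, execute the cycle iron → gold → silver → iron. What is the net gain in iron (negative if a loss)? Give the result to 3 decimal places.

500 iron × 0.5154 = 257.7 gold
257.7 gold × 1.847 = 475.9719 silver
475.9719 silver × 0.9131 = 434.60994189 iron
Net change: 434.60994189 − 500 = -65.39005811 iron

-65.390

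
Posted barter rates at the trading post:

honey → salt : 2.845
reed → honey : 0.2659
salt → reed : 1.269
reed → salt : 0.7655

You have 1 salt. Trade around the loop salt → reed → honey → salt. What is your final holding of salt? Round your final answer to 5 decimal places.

0.95998

1 salt × 1.269 = 1.269 reed
1.269 reed × 0.2659 = 0.3374271 honey
0.3374271 honey × 2.845 = 0.9599800995 salt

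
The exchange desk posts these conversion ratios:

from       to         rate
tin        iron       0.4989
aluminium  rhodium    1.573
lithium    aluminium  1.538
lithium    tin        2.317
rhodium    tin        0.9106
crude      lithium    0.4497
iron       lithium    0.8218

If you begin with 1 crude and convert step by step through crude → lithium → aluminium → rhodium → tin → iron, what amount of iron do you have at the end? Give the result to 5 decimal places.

1 crude × 0.4497 = 0.4497 lithium
0.4497 lithium × 1.538 = 0.6916386 aluminium
0.6916386 aluminium × 1.573 = 1.0879475178 rhodium
1.0879475178 rhodium × 0.9106 = 0.99068500970868 tin
0.99068500970868 tin × 0.4989 = 0.494252751343660452 iron

0.49425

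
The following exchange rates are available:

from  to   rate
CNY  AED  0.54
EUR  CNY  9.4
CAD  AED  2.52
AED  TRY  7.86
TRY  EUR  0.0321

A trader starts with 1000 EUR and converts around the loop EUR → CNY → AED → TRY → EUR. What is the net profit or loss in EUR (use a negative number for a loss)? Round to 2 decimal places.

280.71

1000 EUR × 9.4 = 9400 CNY
9400 CNY × 0.54 = 5076 AED
5076 AED × 7.86 = 39897.36 TRY
39897.36 TRY × 0.0321 = 1280.705256 EUR
Net change: 1280.705256 − 1000 = 280.705256 EUR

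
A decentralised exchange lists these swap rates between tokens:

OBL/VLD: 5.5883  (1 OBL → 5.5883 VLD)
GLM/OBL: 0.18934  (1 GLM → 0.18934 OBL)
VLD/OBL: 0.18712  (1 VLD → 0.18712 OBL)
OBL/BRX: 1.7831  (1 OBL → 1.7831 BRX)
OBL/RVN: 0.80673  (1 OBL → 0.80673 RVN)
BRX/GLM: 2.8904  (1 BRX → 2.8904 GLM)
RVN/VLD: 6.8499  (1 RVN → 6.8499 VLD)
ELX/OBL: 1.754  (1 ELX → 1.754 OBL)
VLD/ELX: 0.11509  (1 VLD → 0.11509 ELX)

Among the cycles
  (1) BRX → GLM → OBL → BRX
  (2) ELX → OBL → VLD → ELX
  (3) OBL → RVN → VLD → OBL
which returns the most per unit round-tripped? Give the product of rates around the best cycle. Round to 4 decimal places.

(1) 2.8904 × 0.18934 × 1.7831 = 0.97583
(2) 1.754 × 5.5883 × 0.11509 = 1.12810
(3) 0.80673 × 6.8499 × 0.18712 = 1.03403
Highest is cycle (2) at 1.1281 (>1, arbitrage).

1.1281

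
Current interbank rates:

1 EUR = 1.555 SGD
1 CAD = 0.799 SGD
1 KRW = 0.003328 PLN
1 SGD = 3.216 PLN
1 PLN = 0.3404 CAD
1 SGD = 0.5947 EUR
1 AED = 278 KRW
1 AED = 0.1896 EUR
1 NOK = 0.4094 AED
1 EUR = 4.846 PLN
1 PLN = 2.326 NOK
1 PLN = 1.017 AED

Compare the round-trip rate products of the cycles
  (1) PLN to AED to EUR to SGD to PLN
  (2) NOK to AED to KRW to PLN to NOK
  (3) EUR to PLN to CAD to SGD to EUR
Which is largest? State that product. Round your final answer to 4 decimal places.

(1) 1.017 × 0.1896 × 1.555 × 3.216 = 0.96429
(2) 0.4094 × 278 × 0.003328 × 2.326 = 0.88102
(3) 4.846 × 0.3404 × 0.799 × 0.5947 = 0.78382
Highest is cycle (1) at 0.9643 (≤1, no arbitrage).

0.9643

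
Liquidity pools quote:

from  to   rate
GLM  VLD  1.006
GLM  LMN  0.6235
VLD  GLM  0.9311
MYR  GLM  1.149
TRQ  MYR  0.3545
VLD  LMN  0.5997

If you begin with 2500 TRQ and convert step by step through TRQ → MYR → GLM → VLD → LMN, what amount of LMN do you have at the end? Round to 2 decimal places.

614.34

2500 TRQ × 0.3545 = 886.25 MYR
886.25 MYR × 1.149 = 1018.30125 GLM
1018.30125 GLM × 1.006 = 1024.4110575 VLD
1024.4110575 VLD × 0.5997 = 614.33931118275 LMN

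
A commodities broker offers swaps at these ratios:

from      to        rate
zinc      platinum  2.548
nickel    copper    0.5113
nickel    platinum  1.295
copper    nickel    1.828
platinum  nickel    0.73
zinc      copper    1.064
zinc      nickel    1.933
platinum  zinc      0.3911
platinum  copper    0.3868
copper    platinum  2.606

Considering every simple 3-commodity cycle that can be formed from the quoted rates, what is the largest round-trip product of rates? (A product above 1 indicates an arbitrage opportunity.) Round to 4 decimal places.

platinum→zinc→copper→platinum: 0.3911 × 1.064 × 2.606 = 1.08444
platinum→zinc→nickel→platinum: 0.3911 × 1.933 × 1.295 = 0.97902
platinum→nickel→copper→platinum: 0.73 × 0.5113 × 2.606 = 0.97269
platinum→copper→nickel→platinum: 0.3868 × 1.828 × 1.295 = 0.91566
Maximum is platinum→zinc→copper→platinum at 1.0844; arbitrage exists.

1.0844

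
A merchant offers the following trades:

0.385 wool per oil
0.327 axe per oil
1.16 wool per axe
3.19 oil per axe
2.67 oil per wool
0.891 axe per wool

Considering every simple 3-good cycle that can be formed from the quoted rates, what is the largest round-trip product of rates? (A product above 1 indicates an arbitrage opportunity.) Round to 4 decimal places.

axe→oil→wool→axe: 3.19 × 0.385 × 0.891 = 1.09428
axe→wool→oil→axe: 1.16 × 2.67 × 0.327 = 1.01278
Maximum is axe→oil→wool→axe at 1.0943; arbitrage exists.

1.0943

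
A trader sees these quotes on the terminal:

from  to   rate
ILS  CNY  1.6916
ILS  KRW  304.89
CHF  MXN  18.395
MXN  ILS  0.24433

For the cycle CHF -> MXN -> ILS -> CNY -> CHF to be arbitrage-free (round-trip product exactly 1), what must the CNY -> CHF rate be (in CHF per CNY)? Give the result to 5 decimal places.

0.13153

Known legs of the cycle: 18.395 × 0.24433 × 1.6916 = 7.60281221206
For no arbitrage the full-cycle product must be 1, so the missing rate is 1 / 7.60281221206 ≈ 0.1315303.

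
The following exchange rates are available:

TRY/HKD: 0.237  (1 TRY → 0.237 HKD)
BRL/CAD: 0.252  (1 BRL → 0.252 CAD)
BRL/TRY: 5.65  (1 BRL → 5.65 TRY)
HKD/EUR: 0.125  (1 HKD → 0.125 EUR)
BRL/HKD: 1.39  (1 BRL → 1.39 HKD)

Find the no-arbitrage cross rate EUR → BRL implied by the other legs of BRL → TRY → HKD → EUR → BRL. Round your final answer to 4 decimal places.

Known legs of the cycle: 5.65 × 0.237 × 0.125 = 0.16738125
For no arbitrage the full-cycle product must be 1, so the missing rate is 1 / 0.16738125 ≈ 5.974385.

5.9744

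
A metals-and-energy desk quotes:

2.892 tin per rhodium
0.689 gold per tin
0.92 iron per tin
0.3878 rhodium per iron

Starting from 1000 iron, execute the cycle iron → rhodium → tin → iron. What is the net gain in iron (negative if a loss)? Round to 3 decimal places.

31.796

1000 iron × 0.3878 = 387.8 rhodium
387.8 rhodium × 2.892 = 1121.5176 tin
1121.5176 tin × 0.92 = 1031.796192 iron
Net change: 1031.796192 − 1000 = 31.796192 iron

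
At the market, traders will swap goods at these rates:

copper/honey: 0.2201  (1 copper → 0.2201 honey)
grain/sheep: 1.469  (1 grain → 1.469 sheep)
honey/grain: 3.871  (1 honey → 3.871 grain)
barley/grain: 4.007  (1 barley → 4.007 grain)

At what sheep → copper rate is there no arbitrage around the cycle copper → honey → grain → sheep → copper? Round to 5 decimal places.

0.79898

Known legs of the cycle: 0.2201 × 3.871 × 1.469 = 1.2515984299
For no arbitrage the full-cycle product must be 1, so the missing rate is 1 / 1.2515984299 ≈ 0.7989783.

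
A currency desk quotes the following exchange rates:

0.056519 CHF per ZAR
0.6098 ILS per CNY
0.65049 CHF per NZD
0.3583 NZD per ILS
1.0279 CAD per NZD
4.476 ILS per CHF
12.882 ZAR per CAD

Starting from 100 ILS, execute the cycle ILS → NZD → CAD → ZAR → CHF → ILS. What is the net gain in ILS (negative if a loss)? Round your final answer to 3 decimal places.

20.023

100 ILS × 0.3583 = 35.83 NZD
35.83 NZD × 1.0279 = 36.829657 CAD
36.829657 CAD × 12.882 = 474.439641474 ZAR
474.439641474 ZAR × 0.056519 = 26.814854096469006 CHF
26.814854096469006 CHF × 4.476 = 120.023286935795270856 ILS
Net change: 120.023286935795270856 − 100 = 20.023286935795270856 ILS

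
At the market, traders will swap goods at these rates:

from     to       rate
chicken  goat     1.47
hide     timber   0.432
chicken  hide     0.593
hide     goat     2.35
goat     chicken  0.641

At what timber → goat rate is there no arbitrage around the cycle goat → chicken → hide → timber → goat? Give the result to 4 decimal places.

Known legs of the cycle: 0.641 × 0.593 × 0.432 = 0.164208816
For no arbitrage the full-cycle product must be 1, so the missing rate is 1 / 0.164208816 ≈ 6.089807.

6.0898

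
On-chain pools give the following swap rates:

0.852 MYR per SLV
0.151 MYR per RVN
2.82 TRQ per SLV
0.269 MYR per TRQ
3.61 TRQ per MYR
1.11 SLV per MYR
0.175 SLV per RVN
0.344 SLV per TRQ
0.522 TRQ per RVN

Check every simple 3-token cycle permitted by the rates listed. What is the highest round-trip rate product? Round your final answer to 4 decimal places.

1.0580

MYR→TRQ→SLV→MYR: 3.61 × 0.344 × 0.852 = 1.05805
MYR→SLV→TRQ→MYR: 1.11 × 2.82 × 0.269 = 0.84202
Maximum is MYR→TRQ→SLV→MYR at 1.0580; arbitrage exists.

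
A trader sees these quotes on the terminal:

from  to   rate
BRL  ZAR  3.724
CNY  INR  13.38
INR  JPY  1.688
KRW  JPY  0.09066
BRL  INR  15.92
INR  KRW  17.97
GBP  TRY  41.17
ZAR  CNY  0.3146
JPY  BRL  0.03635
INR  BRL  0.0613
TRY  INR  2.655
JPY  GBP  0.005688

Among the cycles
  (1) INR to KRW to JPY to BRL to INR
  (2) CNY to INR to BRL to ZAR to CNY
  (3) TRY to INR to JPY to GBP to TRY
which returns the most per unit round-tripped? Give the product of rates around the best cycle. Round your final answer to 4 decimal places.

1.0495

(1) 17.97 × 0.09066 × 0.03635 × 15.92 = 0.94278
(2) 13.38 × 0.0613 × 3.724 × 0.3146 = 0.96092
(3) 2.655 × 1.688 × 0.005688 × 41.17 = 1.04949
Highest is cycle (3) at 1.0495 (>1, arbitrage).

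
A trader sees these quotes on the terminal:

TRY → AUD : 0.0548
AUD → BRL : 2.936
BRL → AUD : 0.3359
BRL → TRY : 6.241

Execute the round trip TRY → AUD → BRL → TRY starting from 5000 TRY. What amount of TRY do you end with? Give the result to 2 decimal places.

5020.66

5000 TRY × 0.0548 = 274 AUD
274 AUD × 2.936 = 804.464 BRL
804.464 BRL × 6.241 = 5020.659824 TRY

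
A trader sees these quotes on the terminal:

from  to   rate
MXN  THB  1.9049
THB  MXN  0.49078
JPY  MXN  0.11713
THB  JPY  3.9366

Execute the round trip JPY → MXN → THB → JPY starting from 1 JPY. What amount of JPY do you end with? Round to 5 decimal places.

1 JPY × 0.11713 = 0.11713 MXN
0.11713 MXN × 1.9049 = 0.223120937 THB
0.223120937 THB × 3.9366 = 0.8783378805942 JPY

0.87834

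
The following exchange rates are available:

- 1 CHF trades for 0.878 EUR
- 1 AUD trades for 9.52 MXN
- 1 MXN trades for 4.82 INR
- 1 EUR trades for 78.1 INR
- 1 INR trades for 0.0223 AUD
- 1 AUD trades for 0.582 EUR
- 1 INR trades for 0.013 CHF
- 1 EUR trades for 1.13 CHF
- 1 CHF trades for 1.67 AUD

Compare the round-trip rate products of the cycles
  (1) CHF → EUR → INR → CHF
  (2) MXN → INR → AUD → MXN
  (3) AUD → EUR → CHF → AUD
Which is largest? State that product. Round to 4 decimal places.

1.0983

(1) 0.878 × 78.1 × 0.013 = 0.89143
(2) 4.82 × 0.0223 × 9.52 = 1.02327
(3) 0.582 × 1.13 × 1.67 = 1.09829
Highest is cycle (3) at 1.0983 (>1, arbitrage).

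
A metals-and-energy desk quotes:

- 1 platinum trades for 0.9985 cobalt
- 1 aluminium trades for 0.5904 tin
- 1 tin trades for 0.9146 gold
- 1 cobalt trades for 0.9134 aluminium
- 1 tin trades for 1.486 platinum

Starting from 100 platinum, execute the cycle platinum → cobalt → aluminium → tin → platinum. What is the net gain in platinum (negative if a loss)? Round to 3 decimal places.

100 platinum × 0.9985 = 99.85 cobalt
99.85 cobalt × 0.9134 = 91.20299 aluminium
91.20299 aluminium × 0.5904 = 53.846245296 tin
53.846245296 tin × 1.486 = 80.015520509856 platinum
Net change: 80.015520509856 − 100 = -19.984479490144 platinum

-19.984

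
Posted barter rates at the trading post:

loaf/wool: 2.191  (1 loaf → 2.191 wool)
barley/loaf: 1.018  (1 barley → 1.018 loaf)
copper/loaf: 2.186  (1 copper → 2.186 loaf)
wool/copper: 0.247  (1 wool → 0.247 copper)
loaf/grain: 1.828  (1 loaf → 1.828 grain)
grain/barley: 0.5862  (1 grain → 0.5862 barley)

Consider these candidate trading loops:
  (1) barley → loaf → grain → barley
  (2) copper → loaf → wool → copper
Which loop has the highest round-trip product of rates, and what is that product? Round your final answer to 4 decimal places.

(1) 1.018 × 1.828 × 0.5862 = 1.09086
(2) 2.186 × 2.191 × 0.247 = 1.18301
Highest is cycle (2) at 1.1830 (>1, arbitrage).

1.1830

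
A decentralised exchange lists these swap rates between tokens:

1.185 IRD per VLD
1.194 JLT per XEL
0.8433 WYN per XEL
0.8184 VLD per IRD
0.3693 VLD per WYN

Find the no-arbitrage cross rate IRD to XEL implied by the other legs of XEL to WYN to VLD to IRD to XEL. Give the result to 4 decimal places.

Known legs of the cycle: 0.8433 × 0.3693 × 1.185 = 0.36904536765
For no arbitrage the full-cycle product must be 1, so the missing rate is 1 / 0.36904536765 ≈ 2.709694.

2.7097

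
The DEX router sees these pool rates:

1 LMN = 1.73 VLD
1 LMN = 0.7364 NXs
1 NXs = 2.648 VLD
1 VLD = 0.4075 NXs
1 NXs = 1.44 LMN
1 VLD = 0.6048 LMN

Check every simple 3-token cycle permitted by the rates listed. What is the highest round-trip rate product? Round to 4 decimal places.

1.1794

VLD→LMN→NXs→VLD: 0.6048 × 0.7364 × 2.648 = 1.17935
VLD→NXs→LMN→VLD: 0.4075 × 1.44 × 1.73 = 1.01516
Maximum is VLD→LMN→NXs→VLD at 1.1794; arbitrage exists.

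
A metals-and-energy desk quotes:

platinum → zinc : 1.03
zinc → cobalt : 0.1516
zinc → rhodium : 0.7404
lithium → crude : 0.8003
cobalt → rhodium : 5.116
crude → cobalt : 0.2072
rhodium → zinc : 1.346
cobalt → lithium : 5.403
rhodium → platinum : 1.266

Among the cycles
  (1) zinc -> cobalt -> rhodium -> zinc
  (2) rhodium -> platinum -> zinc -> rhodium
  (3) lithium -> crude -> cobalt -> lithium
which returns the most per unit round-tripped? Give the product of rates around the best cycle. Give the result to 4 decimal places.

1.0439

(1) 0.1516 × 5.116 × 1.346 = 1.04394
(2) 1.266 × 1.03 × 0.7404 = 0.96547
(3) 0.8003 × 0.2072 × 5.403 = 0.89594
Highest is cycle (1) at 1.0439 (>1, arbitrage).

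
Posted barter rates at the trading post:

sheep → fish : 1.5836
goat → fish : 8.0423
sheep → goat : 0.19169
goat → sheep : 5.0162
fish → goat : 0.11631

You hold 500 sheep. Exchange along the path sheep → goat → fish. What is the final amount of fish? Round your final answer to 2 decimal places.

500 sheep × 0.19169 = 95.845 goat
95.845 goat × 8.0423 = 770.8142435 fish

770.81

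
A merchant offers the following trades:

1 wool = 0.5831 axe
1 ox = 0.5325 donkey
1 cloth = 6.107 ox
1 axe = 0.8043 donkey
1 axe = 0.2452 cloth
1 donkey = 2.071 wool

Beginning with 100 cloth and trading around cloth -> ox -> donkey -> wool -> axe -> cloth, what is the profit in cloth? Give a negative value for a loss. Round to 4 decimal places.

-3.7078

100 cloth × 6.107 = 610.7 ox
610.7 ox × 0.5325 = 325.19775 donkey
325.19775 donkey × 2.071 = 673.48454025 wool
673.48454025 wool × 0.5831 = 392.708835419775 axe
392.708835419775 axe × 0.2452 = 96.29220644492883 cloth
Net change: 96.29220644492883 − 100 = -3.70779355507117 cloth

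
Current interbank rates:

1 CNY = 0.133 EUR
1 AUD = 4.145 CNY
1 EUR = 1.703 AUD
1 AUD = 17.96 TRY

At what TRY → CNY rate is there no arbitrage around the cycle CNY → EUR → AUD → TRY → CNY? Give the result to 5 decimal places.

0.24583

Known legs of the cycle: 0.133 × 1.703 × 17.96 = 4.06792204
For no arbitrage the full-cycle product must be 1, so the missing rate is 1 / 4.06792204 ≈ 0.2458258.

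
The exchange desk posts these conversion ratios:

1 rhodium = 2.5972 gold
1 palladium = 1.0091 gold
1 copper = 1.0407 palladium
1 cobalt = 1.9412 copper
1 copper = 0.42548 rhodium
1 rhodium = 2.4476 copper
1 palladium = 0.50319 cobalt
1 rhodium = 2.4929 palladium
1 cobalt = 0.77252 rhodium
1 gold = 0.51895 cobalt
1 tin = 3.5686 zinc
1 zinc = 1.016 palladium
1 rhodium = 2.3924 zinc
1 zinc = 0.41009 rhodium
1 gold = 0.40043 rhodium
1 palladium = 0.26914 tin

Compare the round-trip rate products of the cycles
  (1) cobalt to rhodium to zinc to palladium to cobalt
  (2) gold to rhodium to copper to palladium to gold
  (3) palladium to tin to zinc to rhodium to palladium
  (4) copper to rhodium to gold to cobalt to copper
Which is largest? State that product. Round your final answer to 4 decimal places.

1.1132

(1) 0.77252 × 2.3924 × 1.016 × 0.50319 = 0.94486
(2) 0.40043 × 2.4476 × 1.0407 × 1.0091 = 1.02926
(3) 0.26914 × 3.5686 × 0.41009 × 2.4929 = 0.98188
(4) 0.42548 × 2.5972 × 0.51895 × 1.9412 = 1.11322
Highest is cycle (4) at 1.1132 (>1, arbitrage).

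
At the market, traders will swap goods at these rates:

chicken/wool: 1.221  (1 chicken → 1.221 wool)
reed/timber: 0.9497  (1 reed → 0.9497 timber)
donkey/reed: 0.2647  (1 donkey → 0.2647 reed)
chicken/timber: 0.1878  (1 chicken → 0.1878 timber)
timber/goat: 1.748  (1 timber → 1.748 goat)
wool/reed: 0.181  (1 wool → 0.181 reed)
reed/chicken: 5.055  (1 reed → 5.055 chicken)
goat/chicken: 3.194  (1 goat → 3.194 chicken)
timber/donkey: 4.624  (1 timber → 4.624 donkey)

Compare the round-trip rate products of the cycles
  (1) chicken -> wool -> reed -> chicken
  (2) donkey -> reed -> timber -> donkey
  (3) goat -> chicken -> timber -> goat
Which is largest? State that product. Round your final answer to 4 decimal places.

(1) 1.221 × 0.181 × 5.055 = 1.11716
(2) 0.2647 × 0.9497 × 4.624 = 1.16241
(3) 3.194 × 0.1878 × 1.748 = 1.04851
Highest is cycle (2) at 1.1624 (>1, arbitrage).

1.1624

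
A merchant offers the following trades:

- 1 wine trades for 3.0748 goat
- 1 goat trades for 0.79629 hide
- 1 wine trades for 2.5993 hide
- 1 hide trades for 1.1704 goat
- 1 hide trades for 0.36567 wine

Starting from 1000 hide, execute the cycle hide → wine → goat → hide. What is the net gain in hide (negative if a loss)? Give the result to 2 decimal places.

1000 hide × 0.36567 = 365.67 wine
365.67 wine × 3.0748 = 1124.362116 goat
1124.362116 goat × 0.79629 = 895.31830934964 hide
Net change: 895.31830934964 − 1000 = -104.68169065036 hide

-104.68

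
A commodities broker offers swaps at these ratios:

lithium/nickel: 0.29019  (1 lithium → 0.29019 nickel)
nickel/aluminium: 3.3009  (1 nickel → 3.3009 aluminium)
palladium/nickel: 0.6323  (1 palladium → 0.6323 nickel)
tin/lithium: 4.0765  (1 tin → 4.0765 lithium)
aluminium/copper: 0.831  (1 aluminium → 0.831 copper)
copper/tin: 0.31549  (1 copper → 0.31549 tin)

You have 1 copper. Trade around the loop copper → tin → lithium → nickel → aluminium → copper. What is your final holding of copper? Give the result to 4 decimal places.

1.0237

1 copper × 0.31549 = 0.31549 tin
0.31549 tin × 4.0765 = 1.286094985 lithium
1.286094985 lithium × 0.29019 = 0.37321190369715 nickel
0.37321190369715 nickel × 3.3009 = 1.231935172913922435 aluminium
1.231935172913922435 aluminium × 0.831 = 1.023738128691469543485 copper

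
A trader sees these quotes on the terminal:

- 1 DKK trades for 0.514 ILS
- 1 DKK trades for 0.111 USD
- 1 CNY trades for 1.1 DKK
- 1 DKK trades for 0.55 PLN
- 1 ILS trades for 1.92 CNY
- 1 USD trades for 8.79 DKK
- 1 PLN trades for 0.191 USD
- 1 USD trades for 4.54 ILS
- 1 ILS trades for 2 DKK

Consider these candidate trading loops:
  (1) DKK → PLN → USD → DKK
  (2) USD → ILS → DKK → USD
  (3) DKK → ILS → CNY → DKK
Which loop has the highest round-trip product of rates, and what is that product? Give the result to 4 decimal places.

(1) 0.55 × 0.191 × 8.79 = 0.92339
(2) 4.54 × 2 × 0.111 = 1.00788
(3) 0.514 × 1.92 × 1.1 = 1.08557
Highest is cycle (3) at 1.0856 (>1, arbitrage).

1.0856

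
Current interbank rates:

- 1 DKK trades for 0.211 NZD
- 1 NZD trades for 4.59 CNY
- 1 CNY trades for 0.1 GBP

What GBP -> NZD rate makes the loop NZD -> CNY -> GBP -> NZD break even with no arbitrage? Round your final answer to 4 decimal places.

Known legs of the cycle: 4.59 × 0.1 = 0.459
For no arbitrage the full-cycle product must be 1, so the missing rate is 1 / 0.459 ≈ 2.178649.

2.1786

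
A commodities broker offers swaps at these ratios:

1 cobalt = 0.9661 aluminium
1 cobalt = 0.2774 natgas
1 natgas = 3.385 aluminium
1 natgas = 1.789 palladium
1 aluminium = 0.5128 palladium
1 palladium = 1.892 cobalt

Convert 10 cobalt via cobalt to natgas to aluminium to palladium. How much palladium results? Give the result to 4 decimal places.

10 cobalt × 0.2774 = 2.774 natgas
2.774 natgas × 3.385 = 9.38999 aluminium
9.38999 aluminium × 0.5128 = 4.815186872 palladium

4.8152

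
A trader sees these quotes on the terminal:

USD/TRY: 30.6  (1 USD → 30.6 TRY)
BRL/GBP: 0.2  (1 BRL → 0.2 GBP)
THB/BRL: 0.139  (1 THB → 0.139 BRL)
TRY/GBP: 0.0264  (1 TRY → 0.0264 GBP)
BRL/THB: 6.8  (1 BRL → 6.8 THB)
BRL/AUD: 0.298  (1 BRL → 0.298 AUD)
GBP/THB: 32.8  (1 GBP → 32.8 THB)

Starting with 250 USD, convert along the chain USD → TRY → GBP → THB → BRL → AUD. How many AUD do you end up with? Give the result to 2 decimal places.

274.39

250 USD × 30.6 = 7650 TRY
7650 TRY × 0.0264 = 201.96 GBP
201.96 GBP × 32.8 = 6624.288 THB
6624.288 THB × 0.139 = 920.776032 BRL
920.776032 BRL × 0.298 = 274.391257536 AUD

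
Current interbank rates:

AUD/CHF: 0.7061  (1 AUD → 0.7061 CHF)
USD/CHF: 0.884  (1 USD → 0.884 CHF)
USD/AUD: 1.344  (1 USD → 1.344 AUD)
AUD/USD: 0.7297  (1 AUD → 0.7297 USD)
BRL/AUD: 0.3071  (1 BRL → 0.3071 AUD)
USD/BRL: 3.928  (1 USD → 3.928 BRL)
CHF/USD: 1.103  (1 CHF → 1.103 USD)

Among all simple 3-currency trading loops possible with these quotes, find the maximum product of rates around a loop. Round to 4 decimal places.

1.0467

USD→AUD→CHF→USD: 1.344 × 0.7061 × 1.103 = 1.04675
USD→BRL→AUD→USD: 3.928 × 0.3071 × 0.7297 = 0.88023
Maximum is USD→AUD→CHF→USD at 1.0467; arbitrage exists.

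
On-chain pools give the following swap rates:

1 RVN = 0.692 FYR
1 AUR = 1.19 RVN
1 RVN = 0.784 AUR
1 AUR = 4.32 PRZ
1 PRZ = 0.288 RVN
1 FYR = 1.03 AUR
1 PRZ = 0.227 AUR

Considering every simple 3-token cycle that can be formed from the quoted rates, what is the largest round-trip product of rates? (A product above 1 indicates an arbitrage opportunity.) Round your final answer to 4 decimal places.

0.9754

AUR→PRZ→RVN→AUR: 4.32 × 0.288 × 0.784 = 0.97542
AUR→RVN→FYR→AUR: 1.19 × 0.692 × 1.03 = 0.84818
Maximum is AUR→PRZ→RVN→AUR at 0.9754; no arbitrage — every cycle loses value.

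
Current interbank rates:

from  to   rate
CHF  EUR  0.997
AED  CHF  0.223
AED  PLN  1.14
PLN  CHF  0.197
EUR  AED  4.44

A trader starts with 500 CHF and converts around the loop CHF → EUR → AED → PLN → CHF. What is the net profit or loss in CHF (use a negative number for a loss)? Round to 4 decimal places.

500 CHF × 0.997 = 498.5 EUR
498.5 EUR × 4.44 = 2213.34 AED
2213.34 AED × 1.14 = 2523.2076 PLN
2523.2076 PLN × 0.197 = 497.0718972 CHF
Net change: 497.0718972 − 500 = -2.9281028 CHF

-2.9281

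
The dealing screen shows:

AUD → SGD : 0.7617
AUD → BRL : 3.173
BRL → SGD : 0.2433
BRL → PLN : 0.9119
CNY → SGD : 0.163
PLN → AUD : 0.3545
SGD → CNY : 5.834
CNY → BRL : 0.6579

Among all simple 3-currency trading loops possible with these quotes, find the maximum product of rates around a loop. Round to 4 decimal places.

AUD→BRL→PLN→AUD: 3.173 × 0.9119 × 0.3545 = 1.02573
BRL→SGD→CNY→BRL: 0.2433 × 5.834 × 0.6579 = 0.93383
Maximum is AUD→BRL→PLN→AUD at 1.0257; arbitrage exists.

1.0257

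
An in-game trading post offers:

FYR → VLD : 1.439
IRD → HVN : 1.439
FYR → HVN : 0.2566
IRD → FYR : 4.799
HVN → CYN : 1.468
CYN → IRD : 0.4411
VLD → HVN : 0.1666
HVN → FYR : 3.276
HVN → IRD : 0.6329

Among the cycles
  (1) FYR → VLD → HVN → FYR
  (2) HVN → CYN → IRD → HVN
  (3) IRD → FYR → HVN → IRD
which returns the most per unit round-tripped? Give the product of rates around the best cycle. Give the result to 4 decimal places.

(1) 1.439 × 0.1666 × 3.276 = 0.78538
(2) 1.468 × 0.4411 × 1.439 = 0.93180
(3) 4.799 × 0.2566 × 0.6329 = 0.77937
Highest is cycle (2) at 0.9318 (≤1, no arbitrage).

0.9318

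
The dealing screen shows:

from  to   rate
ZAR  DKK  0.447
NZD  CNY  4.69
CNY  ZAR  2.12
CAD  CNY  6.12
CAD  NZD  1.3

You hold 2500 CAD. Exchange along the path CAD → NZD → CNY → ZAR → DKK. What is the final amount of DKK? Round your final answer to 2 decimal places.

2500 CAD × 1.3 = 3250 NZD
3250 NZD × 4.69 = 15242.5 CNY
15242.5 CNY × 2.12 = 32314.1 ZAR
32314.1 ZAR × 0.447 = 14444.4027 DKK

14444.40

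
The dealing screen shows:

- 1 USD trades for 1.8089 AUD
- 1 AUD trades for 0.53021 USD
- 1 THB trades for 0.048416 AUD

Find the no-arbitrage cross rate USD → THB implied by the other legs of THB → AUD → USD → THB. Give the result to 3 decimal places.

Known legs of the cycle: 0.048416 × 0.53021 = 0.02567064736
For no arbitrage the full-cycle product must be 1, so the missing rate is 1 / 0.02567064736 ≈ 38.95500.

38.955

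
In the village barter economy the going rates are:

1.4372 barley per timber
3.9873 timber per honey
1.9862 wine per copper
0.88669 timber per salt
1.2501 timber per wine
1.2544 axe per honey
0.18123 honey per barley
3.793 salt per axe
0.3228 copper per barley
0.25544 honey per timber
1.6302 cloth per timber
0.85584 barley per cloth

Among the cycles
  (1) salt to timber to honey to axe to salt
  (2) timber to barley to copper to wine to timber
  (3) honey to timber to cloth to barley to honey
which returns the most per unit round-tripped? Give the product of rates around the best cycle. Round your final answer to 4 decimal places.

(1) 0.88669 × 0.25544 × 1.2544 × 3.793 = 1.07765
(2) 1.4372 × 0.3228 × 1.9862 × 1.2501 = 1.15191
(3) 3.9873 × 1.6302 × 0.85584 × 0.18123 = 1.00819
Highest is cycle (2) at 1.1519 (>1, arbitrage).

1.1519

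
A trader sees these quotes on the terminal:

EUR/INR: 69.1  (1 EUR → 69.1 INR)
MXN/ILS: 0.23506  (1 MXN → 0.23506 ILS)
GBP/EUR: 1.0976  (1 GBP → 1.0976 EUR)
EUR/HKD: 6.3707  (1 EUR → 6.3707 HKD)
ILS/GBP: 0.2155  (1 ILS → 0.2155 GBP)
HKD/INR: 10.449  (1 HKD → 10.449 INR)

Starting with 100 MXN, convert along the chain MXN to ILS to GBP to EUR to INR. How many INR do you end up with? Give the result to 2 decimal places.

100 MXN × 0.23506 = 23.506 ILS
23.506 ILS × 0.2155 = 5.065543 GBP
5.065543 GBP × 1.0976 = 5.5599399968 EUR
5.5599399968 EUR × 69.1 = 384.19185377888 INR

384.19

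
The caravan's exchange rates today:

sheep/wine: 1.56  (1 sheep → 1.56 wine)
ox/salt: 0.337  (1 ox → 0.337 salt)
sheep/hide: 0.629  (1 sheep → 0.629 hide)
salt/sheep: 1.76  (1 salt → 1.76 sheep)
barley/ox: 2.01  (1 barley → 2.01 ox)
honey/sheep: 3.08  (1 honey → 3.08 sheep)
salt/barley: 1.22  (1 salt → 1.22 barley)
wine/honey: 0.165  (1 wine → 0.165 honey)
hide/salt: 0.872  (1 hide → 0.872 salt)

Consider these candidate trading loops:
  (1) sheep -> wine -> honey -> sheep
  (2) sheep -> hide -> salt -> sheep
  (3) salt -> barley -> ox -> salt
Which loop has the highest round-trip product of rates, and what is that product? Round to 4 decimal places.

0.9653

(1) 1.56 × 0.165 × 3.08 = 0.79279
(2) 0.629 × 0.872 × 1.76 = 0.96534
(3) 1.22 × 2.01 × 0.337 = 0.82639
Highest is cycle (2) at 0.9653 (≤1, no arbitrage).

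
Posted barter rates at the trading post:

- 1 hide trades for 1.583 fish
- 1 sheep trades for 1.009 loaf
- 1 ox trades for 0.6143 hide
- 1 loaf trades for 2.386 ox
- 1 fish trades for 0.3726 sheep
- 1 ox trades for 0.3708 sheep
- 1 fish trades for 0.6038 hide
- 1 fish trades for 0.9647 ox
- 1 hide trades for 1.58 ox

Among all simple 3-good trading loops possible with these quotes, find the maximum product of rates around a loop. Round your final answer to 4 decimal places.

0.9381

hide→fish→ox→hide: 1.583 × 0.9647 × 0.6143 = 0.93811
loaf→ox→sheep→loaf: 2.386 × 0.3708 × 1.009 = 0.89269
Maximum is hide→fish→ox→hide at 0.9381; no arbitrage — every cycle loses value.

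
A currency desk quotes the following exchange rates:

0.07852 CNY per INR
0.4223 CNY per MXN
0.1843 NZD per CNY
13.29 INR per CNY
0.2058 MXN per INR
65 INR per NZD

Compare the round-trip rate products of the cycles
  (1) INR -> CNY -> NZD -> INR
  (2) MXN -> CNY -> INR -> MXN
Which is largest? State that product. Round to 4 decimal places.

1.1550

(1) 0.07852 × 0.1843 × 65 = 0.94063
(2) 0.4223 × 13.29 × 0.2058 = 1.15503
Highest is cycle (2) at 1.1550 (>1, arbitrage).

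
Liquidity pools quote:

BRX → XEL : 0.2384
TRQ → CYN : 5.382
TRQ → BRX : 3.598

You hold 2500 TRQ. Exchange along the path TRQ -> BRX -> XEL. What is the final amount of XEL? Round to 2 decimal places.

2500 TRQ × 3.598 = 8995 BRX
8995 BRX × 0.2384 = 2144.408 XEL

2144.41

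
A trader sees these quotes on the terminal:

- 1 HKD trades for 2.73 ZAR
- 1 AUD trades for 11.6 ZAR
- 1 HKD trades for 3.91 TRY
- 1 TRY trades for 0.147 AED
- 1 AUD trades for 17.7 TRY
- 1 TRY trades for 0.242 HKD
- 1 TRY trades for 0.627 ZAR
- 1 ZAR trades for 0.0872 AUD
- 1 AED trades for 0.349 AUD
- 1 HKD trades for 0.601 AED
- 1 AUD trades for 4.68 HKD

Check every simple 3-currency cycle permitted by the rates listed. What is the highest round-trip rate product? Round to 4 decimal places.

ZAR→AUD→HKD→ZAR: 0.0872 × 4.68 × 2.73 = 1.11410
AED→AUD→HKD→AED: 0.349 × 4.68 × 0.601 = 0.98163
ZAR→AUD→TRY→ZAR: 0.0872 × 17.7 × 0.627 = 0.96774
AED→AUD→TRY→AED: 0.349 × 17.7 × 0.147 = 0.90806
Maximum is ZAR→AUD→HKD→ZAR at 1.1141; arbitrage exists.

1.1141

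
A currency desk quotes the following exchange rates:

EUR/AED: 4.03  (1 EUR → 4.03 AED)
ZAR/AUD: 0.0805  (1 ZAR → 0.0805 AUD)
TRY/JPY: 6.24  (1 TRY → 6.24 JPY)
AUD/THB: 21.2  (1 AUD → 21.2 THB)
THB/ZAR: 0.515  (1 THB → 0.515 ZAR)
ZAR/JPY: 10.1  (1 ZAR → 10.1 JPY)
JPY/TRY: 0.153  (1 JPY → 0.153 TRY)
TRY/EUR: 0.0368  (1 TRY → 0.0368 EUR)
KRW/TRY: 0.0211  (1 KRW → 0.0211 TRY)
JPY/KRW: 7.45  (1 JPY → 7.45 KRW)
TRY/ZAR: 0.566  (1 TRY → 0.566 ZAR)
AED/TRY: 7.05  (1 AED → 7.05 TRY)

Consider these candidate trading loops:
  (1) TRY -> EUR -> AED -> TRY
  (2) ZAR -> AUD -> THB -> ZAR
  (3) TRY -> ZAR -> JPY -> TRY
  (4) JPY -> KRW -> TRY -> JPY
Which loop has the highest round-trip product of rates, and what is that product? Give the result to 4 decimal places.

1.0455

(1) 0.0368 × 4.03 × 7.05 = 1.04554
(2) 0.0805 × 21.2 × 0.515 = 0.87890
(3) 0.566 × 10.1 × 0.153 = 0.87464
(4) 7.45 × 0.0211 × 6.24 = 0.98090
Highest is cycle (1) at 1.0455 (>1, arbitrage).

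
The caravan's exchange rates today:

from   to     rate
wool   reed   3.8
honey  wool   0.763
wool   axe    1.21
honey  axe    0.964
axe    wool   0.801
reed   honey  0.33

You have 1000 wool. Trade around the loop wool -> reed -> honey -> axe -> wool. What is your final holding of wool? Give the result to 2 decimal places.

968.29

1000 wool × 3.8 = 3800 reed
3800 reed × 0.33 = 1254 honey
1254 honey × 0.964 = 1208.856 axe
1208.856 axe × 0.801 = 968.293656 wool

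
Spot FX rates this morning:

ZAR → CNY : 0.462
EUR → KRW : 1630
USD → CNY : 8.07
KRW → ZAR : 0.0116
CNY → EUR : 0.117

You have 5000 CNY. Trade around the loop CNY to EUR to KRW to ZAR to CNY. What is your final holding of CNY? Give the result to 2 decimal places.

5000 CNY × 0.117 = 585 EUR
585 EUR × 1630 = 953550 KRW
953550 KRW × 0.0116 = 11061.18 ZAR
11061.18 ZAR × 0.462 = 5110.26516 CNY

5110.27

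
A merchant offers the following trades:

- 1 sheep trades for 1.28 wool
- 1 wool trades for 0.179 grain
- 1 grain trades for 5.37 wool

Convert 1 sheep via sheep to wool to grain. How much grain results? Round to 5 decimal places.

1 sheep × 1.28 = 1.28 wool
1.28 wool × 0.179 = 0.22912 grain

0.22912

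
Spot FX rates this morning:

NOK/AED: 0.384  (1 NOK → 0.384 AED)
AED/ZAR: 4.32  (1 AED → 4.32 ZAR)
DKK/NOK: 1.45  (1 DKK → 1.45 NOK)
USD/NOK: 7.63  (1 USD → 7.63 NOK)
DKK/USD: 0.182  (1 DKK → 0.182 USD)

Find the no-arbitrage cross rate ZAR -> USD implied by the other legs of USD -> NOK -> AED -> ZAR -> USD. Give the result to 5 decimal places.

0.07901

Known legs of the cycle: 7.63 × 0.384 × 4.32 = 12.6572544
For no arbitrage the full-cycle product must be 1, so the missing rate is 1 / 12.6572544 ≈ 0.0790061.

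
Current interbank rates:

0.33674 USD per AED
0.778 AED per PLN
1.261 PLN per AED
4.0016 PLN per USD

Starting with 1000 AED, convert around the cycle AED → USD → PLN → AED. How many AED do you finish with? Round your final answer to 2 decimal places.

1048.35

1000 AED × 0.33674 = 336.74 USD
336.74 USD × 4.0016 = 1347.498784 PLN
1347.498784 PLN × 0.778 = 1048.354053952 AED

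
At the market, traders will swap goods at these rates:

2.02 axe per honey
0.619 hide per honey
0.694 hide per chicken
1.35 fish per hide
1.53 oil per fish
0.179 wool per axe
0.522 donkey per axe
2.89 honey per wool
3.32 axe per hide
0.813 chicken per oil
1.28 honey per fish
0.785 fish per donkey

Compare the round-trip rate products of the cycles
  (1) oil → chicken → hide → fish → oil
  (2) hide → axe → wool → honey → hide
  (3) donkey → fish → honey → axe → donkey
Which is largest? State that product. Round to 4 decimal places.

(1) 0.813 × 0.694 × 1.35 × 1.53 = 1.16540
(2) 3.32 × 0.179 × 2.89 × 0.619 = 1.06311
(3) 0.785 × 1.28 × 2.02 × 0.522 = 1.05950
Highest is cycle (1) at 1.1654 (>1, arbitrage).

1.1654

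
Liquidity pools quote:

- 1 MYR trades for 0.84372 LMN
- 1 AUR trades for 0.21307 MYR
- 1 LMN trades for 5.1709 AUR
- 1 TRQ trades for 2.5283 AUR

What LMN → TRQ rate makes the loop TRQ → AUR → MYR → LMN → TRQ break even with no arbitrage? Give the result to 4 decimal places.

2.2001

Known legs of the cycle: 2.5283 × 0.21307 × 0.84372 = 0.45451608219732
For no arbitrage the full-cycle product must be 1, so the missing rate is 1 / 0.45451608219732 ≈ 2.200142.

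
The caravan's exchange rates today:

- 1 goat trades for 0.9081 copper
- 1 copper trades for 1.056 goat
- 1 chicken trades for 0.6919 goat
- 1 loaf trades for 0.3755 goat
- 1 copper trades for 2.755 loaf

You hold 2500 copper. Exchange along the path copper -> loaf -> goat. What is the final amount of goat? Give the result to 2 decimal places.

2500 copper × 2.755 = 6887.5 loaf
6887.5 loaf × 0.3755 = 2586.25625 goat

2586.26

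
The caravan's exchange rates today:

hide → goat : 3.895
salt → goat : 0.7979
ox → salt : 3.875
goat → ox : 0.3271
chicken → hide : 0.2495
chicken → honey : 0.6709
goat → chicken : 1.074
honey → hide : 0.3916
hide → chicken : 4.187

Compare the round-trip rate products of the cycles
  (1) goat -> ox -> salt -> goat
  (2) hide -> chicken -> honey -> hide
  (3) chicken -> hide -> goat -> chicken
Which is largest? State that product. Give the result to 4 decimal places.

(1) 0.3271 × 3.875 × 0.7979 = 1.01135
(2) 4.187 × 0.6709 × 0.3916 = 1.10003
(3) 0.2495 × 3.895 × 1.074 = 1.04372
Highest is cycle (2) at 1.1000 (>1, arbitrage).

1.1000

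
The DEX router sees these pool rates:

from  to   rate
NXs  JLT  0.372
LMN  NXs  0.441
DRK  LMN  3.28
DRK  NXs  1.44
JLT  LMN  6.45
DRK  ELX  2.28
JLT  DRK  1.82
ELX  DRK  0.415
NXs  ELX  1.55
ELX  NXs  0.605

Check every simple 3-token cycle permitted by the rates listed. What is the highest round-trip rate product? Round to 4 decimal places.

JLT→LMN→NXs→JLT: 6.45 × 0.441 × 0.372 = 1.05814
JLT→DRK→NXs→JLT: 1.82 × 1.44 × 0.372 = 0.97494
ELX→DRK→NXs→ELX: 0.415 × 1.44 × 1.55 = 0.92628
Maximum is JLT→LMN→NXs→JLT at 1.0581; arbitrage exists.

1.0581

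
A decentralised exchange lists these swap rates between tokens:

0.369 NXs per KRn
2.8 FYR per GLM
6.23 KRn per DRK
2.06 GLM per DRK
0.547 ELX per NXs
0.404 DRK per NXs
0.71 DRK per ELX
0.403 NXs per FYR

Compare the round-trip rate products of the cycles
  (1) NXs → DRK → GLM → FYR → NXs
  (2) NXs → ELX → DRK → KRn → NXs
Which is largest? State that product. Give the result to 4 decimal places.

(1) 0.404 × 2.06 × 2.8 × 0.403 = 0.93910
(2) 0.547 × 0.71 × 6.23 × 0.369 = 0.89281
Highest is cycle (1) at 0.9391 (≤1, no arbitrage).

0.9391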